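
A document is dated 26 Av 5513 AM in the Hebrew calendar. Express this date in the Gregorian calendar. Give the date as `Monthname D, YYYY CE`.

August 26, 1753 CE

Both dates share Julian Day Number 2361568; in the Gregorian calendar that is 26 August 1753 CE.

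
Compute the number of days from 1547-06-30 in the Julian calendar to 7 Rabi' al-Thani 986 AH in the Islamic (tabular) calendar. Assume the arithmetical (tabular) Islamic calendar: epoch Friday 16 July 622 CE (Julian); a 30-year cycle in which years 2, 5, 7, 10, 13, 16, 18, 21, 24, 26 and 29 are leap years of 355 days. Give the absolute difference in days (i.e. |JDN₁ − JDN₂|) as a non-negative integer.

First date → JDN 2286280; second date → JDN 2297586.
The interval is |2286280 − 2297586| = 11306 days.

11306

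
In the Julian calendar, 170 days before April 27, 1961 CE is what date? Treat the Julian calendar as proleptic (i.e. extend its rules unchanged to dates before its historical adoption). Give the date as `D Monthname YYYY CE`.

8 November 1960 CE

Counting 170 days back from JDN 2437430 reaches JDN 2437260, which is 8 November 1960 CE.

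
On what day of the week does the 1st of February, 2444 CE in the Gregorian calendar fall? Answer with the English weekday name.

Monday

2613744 ≡ 0 (mod 7); counting from Monday = 0 gives Monday.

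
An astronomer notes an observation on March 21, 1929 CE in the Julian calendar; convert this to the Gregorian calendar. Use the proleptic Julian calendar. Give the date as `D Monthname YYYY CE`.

3 April 1929 CE

At this point the Julian calendar is 13 days behind the Gregorian.
21 March 1929 Julian + 13 days → 3 April 1929 Gregorian.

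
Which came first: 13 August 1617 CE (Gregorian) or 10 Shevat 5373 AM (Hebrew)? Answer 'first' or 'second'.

The two dates have Julian Day Numbers 2311882 and 2310228 respectively.
Since 2310228 < 2311882, the second date comes first.

second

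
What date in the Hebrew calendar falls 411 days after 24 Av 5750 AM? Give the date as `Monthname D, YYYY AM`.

Tishrei 22, 5752 AM

Counting 411 days forward from JDN 2448119 reaches JDN 2448530, which is Tishrei 22, 5752 AM.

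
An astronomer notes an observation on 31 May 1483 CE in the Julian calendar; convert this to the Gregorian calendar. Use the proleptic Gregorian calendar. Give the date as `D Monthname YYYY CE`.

For dates in this range the Gregorian date is 9 days ahead of the Julian.
31 May 1483 Julian + 9 days → 9 June 1483 Gregorian.

9 June 1483 CE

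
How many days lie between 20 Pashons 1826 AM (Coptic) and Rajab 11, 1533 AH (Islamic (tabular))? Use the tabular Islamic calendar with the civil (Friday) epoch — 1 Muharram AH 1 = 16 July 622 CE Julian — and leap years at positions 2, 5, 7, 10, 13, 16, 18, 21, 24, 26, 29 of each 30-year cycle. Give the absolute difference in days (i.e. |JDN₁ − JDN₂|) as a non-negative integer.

353

JDN of the first date = 2491870.
JDN of the second date = 2491517.
|2491517 − 2491870| = 353.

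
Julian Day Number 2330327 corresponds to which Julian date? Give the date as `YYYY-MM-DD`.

1668-02-02

JDN 2330327 is 12 February 1668 in the Gregorian calendar.
In the Julian calendar that day is 1668-02-02.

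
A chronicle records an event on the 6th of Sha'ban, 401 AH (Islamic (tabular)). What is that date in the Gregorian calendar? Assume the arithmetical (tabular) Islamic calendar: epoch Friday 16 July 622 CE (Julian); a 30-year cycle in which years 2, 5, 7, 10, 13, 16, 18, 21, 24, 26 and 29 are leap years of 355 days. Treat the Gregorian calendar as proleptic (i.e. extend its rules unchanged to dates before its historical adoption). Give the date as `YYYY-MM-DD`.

Julian Day Number of the source date = 2090399.
Converting JDN 2090399 to the Gregorian calendar gives 21 March 1011 CE.

1011-03-21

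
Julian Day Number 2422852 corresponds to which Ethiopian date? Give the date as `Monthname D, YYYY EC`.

Sene 4, 1913 EC

JDN 2422852 is 11 June 1921 in the Gregorian calendar.
In the Ethiopian calendar that day is Sene 4, 1913 EC.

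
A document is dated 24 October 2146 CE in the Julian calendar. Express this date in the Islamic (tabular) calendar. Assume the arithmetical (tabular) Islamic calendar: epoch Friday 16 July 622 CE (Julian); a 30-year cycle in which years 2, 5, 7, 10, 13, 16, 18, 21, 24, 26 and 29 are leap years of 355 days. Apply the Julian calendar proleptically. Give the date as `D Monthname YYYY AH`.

2 Safar 1572 AH

Both dates share Julian Day Number 2505181; in the tabular Islamic calendar that is 2 Safar 1572 AH.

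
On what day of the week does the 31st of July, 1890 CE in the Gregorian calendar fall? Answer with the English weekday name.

Thursday

Since JDN mod 7 = 3 (0 = Monday), the day is Thursday.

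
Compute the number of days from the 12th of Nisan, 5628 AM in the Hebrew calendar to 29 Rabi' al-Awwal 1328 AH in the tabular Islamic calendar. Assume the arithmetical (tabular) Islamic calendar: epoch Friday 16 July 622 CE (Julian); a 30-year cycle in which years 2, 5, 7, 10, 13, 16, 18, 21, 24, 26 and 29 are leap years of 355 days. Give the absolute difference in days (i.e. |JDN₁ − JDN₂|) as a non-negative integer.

First date → JDN 2403427; second date → JDN 2418772.
The interval is |2403427 − 2418772| = 15345 days.

15345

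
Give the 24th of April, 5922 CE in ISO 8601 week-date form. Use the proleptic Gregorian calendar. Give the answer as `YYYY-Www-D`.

The weekday is Monday (ISO weekday 1).
That Monday belongs to ISO week 17 of ISO year 5922.

5922-W17-1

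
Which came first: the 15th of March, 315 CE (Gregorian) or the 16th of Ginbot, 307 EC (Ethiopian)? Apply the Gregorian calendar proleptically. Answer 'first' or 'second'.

Converting both to JDN: 1836184 vs 1836242; the smaller is the first.

first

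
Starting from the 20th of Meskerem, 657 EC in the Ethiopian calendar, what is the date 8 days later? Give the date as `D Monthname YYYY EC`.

28 Meskerem 657 EC

Counting 8 days forward from JDN 1963844 reaches JDN 1963852, which is 28 Meskerem 657 EC.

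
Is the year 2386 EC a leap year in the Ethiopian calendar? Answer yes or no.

2386 mod 4 = 2; in the Ethiopian calendar a year is leap when year mod 4 = 3, so it is a common year.

no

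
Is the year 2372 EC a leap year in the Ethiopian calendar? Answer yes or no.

no

2372 mod 4 = 0; in the Ethiopian calendar a year is leap when year mod 4 = 3, so it is a common year.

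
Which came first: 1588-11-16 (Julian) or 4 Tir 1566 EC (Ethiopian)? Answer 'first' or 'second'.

First date → JDN 2301395; second date → JDN 2295960.
JDN 2295960 < JDN 2301395, so the second date is earlier.

second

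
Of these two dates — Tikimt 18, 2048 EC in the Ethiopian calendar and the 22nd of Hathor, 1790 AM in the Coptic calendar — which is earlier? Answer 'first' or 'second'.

first

Converting both to JDN: 2471935 vs 2478543; the smaller is the first.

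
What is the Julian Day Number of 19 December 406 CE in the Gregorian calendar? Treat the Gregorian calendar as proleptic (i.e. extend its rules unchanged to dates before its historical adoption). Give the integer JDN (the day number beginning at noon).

1869701

JDN 2451545 is 1 January 2000 CE (Gregorian); the target day is −581844 days from there, so JDN = 1869701.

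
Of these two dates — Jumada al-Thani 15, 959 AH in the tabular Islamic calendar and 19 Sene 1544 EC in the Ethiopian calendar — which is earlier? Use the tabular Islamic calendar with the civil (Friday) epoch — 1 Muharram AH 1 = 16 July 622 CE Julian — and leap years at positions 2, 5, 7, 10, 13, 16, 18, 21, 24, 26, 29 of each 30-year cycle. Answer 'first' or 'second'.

first

Converting both to JDN: 2288085 vs 2288090; the smaller is the first.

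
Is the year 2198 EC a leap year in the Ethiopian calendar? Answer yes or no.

no

2198 mod 4 = 2; in the Ethiopian calendar a year is leap when year mod 4 = 3, so it is a common year.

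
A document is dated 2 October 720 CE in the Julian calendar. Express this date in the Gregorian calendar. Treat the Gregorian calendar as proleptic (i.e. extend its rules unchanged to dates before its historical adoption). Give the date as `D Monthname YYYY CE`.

6 October 720 CE

The Julian–Gregorian offset here is 4 days (Julian trailing).
2 October 720 Julian + 4 days → 6 October 720 Gregorian.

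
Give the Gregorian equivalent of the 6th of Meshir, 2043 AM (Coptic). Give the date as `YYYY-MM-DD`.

2327-02-16

Both dates share Julian Day Number 2571025; in the Gregorian calendar that is 16 February 2327 CE.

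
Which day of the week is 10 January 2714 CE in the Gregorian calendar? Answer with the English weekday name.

Saturday

2712337 ≡ 5 (mod 7); counting from Monday = 0 gives Saturday.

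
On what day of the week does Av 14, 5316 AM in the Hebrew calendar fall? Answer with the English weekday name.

Tuesday

In the proleptic Gregorian calendar this is 31 July 1556 (JDN 2289589).
Since JDN mod 7 = 1 (0 = Monday), the day is Tuesday.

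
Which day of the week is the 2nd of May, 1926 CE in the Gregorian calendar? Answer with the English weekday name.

Sunday

2424638 ≡ 6 (mod 7); counting from Monday = 0 gives Sunday.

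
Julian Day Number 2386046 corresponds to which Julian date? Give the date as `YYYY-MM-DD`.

JDN 2386046 is 2 September 1820 in the Gregorian calendar.
In the Julian calendar that day is 1820-08-21.

1820-08-21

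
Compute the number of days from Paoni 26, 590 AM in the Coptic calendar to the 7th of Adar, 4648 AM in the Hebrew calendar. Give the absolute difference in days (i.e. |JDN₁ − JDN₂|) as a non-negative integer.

4996

JDN of the first date = 2040457.
JDN of the second date = 2045453.
|2045453 − 2040457| = 4996.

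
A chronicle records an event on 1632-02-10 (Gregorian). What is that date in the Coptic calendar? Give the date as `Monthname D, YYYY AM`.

Julian Day Number of the source date = 2317176.
Converting JDN 2317176 to the Coptic calendar gives 5 Meshir 1348 AM.

Meshir 5, 1348 AM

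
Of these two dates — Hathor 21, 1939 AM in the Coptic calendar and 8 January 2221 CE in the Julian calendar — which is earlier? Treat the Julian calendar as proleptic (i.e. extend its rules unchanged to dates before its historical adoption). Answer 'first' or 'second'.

First date → JDN 2532964; second date → JDN 2532286.
JDN 2532286 < JDN 2532964, so the second date is earlier.

second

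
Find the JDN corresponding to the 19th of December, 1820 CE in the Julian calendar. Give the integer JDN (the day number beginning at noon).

In the Gregorian calendar the same day is 31 December 1820.
JDN 2451545 is 1 January 2000 CE (Gregorian); the target day is −65379 days from there, so JDN = 2386166.

2386166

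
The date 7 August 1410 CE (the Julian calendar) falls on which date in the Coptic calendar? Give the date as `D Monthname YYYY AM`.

14 Mesori 1126 AM

Julian Day Number of the source date = 2236279.
Converting JDN 2236279 to the Coptic calendar gives 14 Mesori 1126 AM.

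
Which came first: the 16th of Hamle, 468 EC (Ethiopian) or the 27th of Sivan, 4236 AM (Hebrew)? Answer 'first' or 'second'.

second

Converting both to JDN: 1895108 vs 1895074; the smaller is the second.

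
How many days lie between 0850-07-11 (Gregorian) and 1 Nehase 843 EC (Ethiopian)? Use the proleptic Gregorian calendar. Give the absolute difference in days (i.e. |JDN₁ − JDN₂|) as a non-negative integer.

383

First date → JDN 2031708; second date → JDN 2032091.
The interval is |2031708 − 2032091| = 383 days.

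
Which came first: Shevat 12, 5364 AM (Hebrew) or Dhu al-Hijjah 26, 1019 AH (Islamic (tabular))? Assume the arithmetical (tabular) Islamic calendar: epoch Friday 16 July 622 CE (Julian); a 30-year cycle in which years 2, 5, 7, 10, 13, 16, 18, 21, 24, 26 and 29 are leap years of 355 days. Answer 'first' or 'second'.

first

The two dates have Julian Day Numbers 2306922 and 2309535 respectively.
Since 2306922 < 2309535, the first date comes first.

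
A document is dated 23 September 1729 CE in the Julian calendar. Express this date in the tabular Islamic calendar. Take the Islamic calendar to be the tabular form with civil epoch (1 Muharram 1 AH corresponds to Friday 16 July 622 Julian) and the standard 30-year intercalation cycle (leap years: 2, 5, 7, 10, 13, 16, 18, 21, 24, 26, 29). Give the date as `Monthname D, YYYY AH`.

The source date corresponds to 4 October 1729 in the Gregorian calendar (JDN 2352841).
That day falls on 11 Rabi' al-Awwal 1142 AH in the tabular Islamic calendar.

Rabi' al-Awwal 11, 1142 AH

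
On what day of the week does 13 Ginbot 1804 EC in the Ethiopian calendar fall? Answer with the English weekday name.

Wednesday

This is JDN 2383019 (20 May 1812 Gregorian).
JDN 2383019 mod 7 = 2, and JDN 0 was a Monday, so this is a Wednesday.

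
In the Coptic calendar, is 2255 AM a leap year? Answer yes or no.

2255 mod 4 = 3; in the Coptic calendar a year is leap when year mod 4 = 3, so it is a leap year.

yes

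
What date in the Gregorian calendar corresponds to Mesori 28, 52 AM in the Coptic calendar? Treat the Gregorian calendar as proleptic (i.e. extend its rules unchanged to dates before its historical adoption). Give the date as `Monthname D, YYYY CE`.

Julian Day Number of the source date = 1844015.
Converting JDN 1844015 to the Gregorian calendar gives 22 August 336 CE.

August 22, 336 CE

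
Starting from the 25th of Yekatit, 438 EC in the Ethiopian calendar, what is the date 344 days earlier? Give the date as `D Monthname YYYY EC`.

The starting date is JDN 1884009; 1884009 − 344 = 1883665.
JDN 1883665 corresponds to 16 Megabit 437 EC.

16 Megabit 437 EC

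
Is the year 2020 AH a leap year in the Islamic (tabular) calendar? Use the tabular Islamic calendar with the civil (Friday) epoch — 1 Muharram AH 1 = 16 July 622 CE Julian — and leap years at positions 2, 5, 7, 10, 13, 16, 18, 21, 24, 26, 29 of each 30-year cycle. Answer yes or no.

Year 2020 AH is year 10 of its 30-year cycle; leap positions are 2, 5, 7, 10, 13, 16, 18, 21, 24, 26, 29, so it is a leap year (355 days).

yes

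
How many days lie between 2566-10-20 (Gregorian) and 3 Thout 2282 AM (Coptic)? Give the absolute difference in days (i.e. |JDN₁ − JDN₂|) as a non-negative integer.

398

JDN of the first date = 2658565.
JDN of the second date = 2658167.
|2658167 − 2658565| = 398.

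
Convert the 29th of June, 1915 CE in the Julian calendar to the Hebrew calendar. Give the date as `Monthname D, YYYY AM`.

Julian Day Number of the source date = 2420691.
Converting JDN 2420691 to the Hebrew calendar gives 1 Av 5675 AM.

Av 1, 5675 AM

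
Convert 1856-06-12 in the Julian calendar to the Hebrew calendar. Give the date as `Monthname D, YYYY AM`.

Sivan 21, 5616 AM

Julian Day Number of the source date = 2399125.
Converting JDN 2399125 to the Hebrew calendar gives 21 Sivan 5616 AM.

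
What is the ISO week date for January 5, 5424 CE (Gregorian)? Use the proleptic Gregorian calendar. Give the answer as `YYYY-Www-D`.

5424-W02-1

The weekday is Monday (ISO weekday 1).
That Monday belongs to ISO week 2 of ISO year 5424.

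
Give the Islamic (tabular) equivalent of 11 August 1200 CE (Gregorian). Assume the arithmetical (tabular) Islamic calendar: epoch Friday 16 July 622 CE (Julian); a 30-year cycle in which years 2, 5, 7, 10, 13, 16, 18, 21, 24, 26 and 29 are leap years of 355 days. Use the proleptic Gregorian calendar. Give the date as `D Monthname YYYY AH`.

Julian Day Number of the source date = 2159574.
Converting JDN 2159574 to the tabular Islamic calendar gives 21 Shawwal 596 AH.

21 Shawwal 596 AH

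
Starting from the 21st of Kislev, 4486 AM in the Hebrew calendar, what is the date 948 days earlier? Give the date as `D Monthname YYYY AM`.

JDN of the 21st of Kislev, 4486 AM = 1986199.
1986199 − 948 = 1985251.
JDN 1985251 in the Hebrew calendar is 17 Iyar 4483 AM.

17 Iyar 4483 AM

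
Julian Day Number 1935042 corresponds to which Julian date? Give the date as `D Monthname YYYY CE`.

JDN 1935042 is 11 November 585 in the proleptic Gregorian calendar.
In the Julian calendar that day is 9 November 585 CE.

9 November 585 CE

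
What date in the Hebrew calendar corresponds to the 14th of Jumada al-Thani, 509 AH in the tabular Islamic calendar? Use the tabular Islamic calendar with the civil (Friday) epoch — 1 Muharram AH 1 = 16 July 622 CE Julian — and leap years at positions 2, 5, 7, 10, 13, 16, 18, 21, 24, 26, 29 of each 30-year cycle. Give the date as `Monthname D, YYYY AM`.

Cheshvan 15, 4876 AM

Both dates share Julian Day Number 2128619; in the Hebrew calendar that is 15 Cheshvan 4876 AM.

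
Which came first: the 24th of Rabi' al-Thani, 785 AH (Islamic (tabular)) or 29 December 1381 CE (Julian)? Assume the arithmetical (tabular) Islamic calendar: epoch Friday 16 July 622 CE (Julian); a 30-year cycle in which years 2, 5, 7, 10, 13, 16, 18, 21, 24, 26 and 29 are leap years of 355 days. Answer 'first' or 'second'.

second

Converting both to JDN: 2226375 vs 2225831; the smaller is the second.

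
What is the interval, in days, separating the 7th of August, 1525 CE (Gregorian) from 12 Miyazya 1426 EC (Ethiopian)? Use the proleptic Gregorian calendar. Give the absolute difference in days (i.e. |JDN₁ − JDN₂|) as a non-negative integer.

First date → JDN 2278273; second date → JDN 2244923.
The interval is |2278273 − 2244923| = 33350 days.

33350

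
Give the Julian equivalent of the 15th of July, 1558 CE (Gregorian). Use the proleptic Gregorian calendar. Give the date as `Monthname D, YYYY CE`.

July 5, 1558 CE

At this point the Julian calendar is 10 days behind the Gregorian.
15 July 1558 Gregorian − 10 days → 5 July 1558 Julian.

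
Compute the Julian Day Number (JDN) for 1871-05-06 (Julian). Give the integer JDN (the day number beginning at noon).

2404566

Equivalently 18 May 1871 (Gregorian).
JDN 2299161 is 15 October 1582 CE (Gregorian); the target day is +105405 days from there, so JDN = 2404566.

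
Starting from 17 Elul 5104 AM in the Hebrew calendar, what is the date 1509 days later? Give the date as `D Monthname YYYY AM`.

Counting 1509 days forward from JDN 2212193 reaches JDN 2213702, which is 21 Cheshvan 5109 AM.

21 Cheshvan 5109 AM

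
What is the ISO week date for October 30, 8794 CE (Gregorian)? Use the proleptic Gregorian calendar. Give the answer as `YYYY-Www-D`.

8794-W43-7

The weekday is Sunday (ISO weekday 7).
That Sunday belongs to ISO week 43 of ISO year 8794.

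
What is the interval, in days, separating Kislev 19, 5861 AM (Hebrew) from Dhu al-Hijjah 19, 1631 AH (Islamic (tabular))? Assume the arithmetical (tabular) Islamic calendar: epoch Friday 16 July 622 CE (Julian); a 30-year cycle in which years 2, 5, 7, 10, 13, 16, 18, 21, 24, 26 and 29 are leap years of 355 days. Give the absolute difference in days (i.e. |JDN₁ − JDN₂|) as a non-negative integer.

JDN of the first date = 2488424.
JDN of the second date = 2526401.
|2526401 − 2488424| = 37977.

37977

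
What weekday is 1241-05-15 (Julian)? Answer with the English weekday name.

This is JDN 2174468 (22 May 1241 Gregorian).
Since JDN mod 7 = 2 (0 = Monday), the day is Wednesday.

Wednesday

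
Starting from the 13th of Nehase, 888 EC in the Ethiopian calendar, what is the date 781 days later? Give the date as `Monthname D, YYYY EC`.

The starting date is JDN 2048540; 2048540 + 781 = 2049321.
JDN 2049321 corresponds to Meskerem 29, 891 EC.

Meskerem 29, 891 EC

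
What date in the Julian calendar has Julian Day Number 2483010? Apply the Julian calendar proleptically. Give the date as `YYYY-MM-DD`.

The Gregorian equivalent of JDN 2483010 is 23 February 2086.
In the Julian calendar that day is 2086-02-10.

2086-02-10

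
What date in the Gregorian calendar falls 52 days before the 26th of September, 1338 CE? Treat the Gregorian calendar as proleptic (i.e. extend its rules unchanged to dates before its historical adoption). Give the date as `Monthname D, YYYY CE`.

August 5, 1338 CE

Counting 52 days back from JDN 2210023 reaches JDN 2209971, which is August 5, 1338 CE.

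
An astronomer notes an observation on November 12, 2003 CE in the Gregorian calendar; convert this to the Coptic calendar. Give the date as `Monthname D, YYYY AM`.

Julian Day Number of the source date = 2452956.
Converting JDN 2452956 to the Coptic calendar gives 2 Hathor 1720 AM.

Hathor 2, 1720 AM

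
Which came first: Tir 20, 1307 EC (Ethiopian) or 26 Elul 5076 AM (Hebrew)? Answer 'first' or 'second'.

first

Converting both to JDN: 2201376 vs 2201984; the smaller is the first.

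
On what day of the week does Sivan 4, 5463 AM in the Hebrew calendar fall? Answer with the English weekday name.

This is JDN 2343206 (19 May 1703 Gregorian).
2343206 ≡ 5 (mod 7); counting from Monday = 0 gives Saturday.

Saturday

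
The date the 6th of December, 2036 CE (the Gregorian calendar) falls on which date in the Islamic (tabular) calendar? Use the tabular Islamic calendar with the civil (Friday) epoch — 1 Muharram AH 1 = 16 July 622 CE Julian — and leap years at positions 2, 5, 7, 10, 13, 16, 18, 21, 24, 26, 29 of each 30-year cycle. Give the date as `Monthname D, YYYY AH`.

Shawwal 17, 1458 AH

Both dates share Julian Day Number 2465034; in the tabular Islamic calendar that is 17 Shawwal 1458 AH.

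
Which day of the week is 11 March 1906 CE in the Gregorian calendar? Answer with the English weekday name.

JDN 2417281 mod 7 = 6, and JDN 0 was a Monday, so this is a Sunday.

Sunday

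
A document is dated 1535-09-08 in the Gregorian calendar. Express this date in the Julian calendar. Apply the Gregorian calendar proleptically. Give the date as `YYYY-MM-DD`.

1535-08-29

The Julian–Gregorian offset here is 10 days (Julian trailing).
8 September 1535 Gregorian − 10 days → 29 August 1535 Julian.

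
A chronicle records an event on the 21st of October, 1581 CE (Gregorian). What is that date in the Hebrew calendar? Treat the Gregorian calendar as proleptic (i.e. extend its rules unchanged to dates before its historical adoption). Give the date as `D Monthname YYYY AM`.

14 Cheshvan 5342 AM

Julian Day Number of the source date = 2298802.
Converting JDN 2298802 to the Hebrew calendar gives 14 Cheshvan 5342 AM.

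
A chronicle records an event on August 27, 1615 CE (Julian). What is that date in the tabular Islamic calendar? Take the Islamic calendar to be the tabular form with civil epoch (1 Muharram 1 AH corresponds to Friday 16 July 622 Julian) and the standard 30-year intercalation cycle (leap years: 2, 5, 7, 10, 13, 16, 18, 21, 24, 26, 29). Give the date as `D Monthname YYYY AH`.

12 Sha'ban 1024 AH

Julian Day Number of the source date = 2311175.
Converting JDN 2311175 to the tabular Islamic calendar gives 12 Sha'ban 1024 AH.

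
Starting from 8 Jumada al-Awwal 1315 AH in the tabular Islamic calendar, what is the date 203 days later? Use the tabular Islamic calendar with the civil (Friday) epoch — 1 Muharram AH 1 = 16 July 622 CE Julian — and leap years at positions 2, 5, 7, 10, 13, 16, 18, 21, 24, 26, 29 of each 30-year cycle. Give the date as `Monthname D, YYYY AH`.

Dhu al-Hijjah 4, 1315 AH

The starting date is JDN 2414203; 2414203 + 203 = 2414406.
JDN 2414406 corresponds to Dhu al-Hijjah 4, 1315 AH.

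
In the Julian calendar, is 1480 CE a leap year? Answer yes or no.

yes

1480 mod 4 = 0, so it is a leap year in the Julian calendar.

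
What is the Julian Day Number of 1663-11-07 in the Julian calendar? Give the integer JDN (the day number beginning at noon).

2328779

In the Gregorian calendar the same day is 17 November 1663.
JDN 2299161 is 15 October 1582 CE (Gregorian); the target day is +29618 days from there, so JDN = 2328779.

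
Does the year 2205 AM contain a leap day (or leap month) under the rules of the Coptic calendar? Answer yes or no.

2205 mod 4 = 1; in the Coptic calendar a year is leap when year mod 4 = 3, so it is a common year.

no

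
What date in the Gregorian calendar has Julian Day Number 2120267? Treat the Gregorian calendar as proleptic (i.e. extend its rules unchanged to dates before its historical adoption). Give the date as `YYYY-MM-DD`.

1092-12-28

JDN 2451545 is 1 Jan 2000; 2120267 is −331278 days from there.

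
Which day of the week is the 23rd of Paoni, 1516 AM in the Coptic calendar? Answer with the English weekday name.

This is JDN 2378676 (29 June 1800 Gregorian).
JDN 2378676 mod 7 = 6, and JDN 0 was a Monday, so this is a Sunday.

Sunday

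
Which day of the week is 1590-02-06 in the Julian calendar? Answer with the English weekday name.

This is JDN 2301842 (16 February 1590 Gregorian).
2301842 ≡ 4 (mod 7); counting from Monday = 0 gives Friday.

Friday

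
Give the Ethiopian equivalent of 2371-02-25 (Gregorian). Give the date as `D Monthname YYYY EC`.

Julian Day Number of the source date = 2587105.
Converting JDN 2587105 to the Ethiopian calendar gives 15 Yekatit 2363 EC.

15 Yekatit 2363 EC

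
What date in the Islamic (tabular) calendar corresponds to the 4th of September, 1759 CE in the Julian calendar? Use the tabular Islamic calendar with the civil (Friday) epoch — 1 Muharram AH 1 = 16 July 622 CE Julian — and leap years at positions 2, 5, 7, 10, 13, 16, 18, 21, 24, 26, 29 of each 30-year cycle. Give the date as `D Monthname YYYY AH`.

22 Muharram 1173 AH

The source date corresponds to 15 September 1759 in the Gregorian calendar (JDN 2363779).
That day falls on 22 Muharram 1173 AH in the tabular Islamic calendar.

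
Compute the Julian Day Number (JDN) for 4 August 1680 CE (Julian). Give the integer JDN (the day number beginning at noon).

2334894

In the Gregorian calendar the same day is 14 August 1680.
JDN 2400001 is 17 November 1858 CE (Gregorian), MJD 0; the target day is −65107 days from there, so JDN = 2334894.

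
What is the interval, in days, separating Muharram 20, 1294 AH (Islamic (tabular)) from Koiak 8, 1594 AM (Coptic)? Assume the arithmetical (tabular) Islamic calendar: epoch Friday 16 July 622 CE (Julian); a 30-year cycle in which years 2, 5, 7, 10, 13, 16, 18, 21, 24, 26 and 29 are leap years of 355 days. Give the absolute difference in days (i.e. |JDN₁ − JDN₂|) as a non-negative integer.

315

First date → JDN 2406655; second date → JDN 2406970.
The interval is |2406655 − 2406970| = 315 days.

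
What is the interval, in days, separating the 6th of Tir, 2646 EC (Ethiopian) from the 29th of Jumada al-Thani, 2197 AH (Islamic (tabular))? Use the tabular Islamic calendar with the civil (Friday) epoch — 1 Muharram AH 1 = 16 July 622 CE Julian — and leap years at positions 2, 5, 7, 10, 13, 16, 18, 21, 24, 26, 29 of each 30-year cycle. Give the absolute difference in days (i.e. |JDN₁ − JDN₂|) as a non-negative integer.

36373

JDN of the first date = 2690432.
JDN of the second date = 2726805.
|2726805 − 2690432| = 36373.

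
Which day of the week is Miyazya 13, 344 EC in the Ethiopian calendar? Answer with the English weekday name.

Wednesday

In the proleptic Gregorian calendar this is 9 April 352 (JDN 1849724).
JDN 1849724 mod 7 = 2, and JDN 0 was a Monday, so this is a Wednesday.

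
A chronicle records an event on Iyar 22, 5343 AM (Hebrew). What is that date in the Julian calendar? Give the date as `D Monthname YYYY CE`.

4 May 1583 CE

Both dates share Julian Day Number 2299372; in the Julian calendar that is 4 May 1583 CE.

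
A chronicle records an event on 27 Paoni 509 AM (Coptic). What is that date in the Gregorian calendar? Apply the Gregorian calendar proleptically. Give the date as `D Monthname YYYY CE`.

25 June 793 CE

Both dates share Julian Day Number 2010873; in the Gregorian calendar that is 25 June 793 CE.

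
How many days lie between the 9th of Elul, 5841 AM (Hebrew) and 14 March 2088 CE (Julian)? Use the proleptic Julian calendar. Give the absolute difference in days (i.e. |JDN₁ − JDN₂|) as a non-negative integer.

First date → JDN 2481386; second date → JDN 2483773.
The interval is |2481386 − 2483773| = 2387 days.

2387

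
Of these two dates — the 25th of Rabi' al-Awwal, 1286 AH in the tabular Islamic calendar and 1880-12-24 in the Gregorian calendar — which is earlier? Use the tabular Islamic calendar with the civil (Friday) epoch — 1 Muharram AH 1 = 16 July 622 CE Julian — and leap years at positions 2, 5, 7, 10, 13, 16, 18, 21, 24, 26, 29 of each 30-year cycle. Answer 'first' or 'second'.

first

Converting both to JDN: 2403884 vs 2408074; the smaller is the first.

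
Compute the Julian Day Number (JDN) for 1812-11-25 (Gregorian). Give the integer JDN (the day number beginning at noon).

JDN 2299161 is 15 October 1582 CE (Gregorian); the target day is +84047 days from there, so JDN = 2383208.

2383208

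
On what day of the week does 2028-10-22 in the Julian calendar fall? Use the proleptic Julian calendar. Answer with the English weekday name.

Saturday

Equivalently 4 November 2028 Gregorian, JDN 2462080.
2462080 ≡ 5 (mod 7); counting from Monday = 0 gives Saturday.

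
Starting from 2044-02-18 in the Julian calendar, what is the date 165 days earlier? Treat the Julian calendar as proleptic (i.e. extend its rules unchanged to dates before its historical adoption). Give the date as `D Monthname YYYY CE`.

The starting date is JDN 2467677; 2467677 − 165 = 2467512.
JDN 2467512 corresponds to 6 September 2043 CE.

6 September 2043 CE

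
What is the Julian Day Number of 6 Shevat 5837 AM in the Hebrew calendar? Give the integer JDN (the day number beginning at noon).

In the Gregorian calendar the same day is 30 January 2077.
JDN 2400001 is 17 November 1858 CE (Gregorian), MJD 0; the target day is +79698 days from there, so JDN = 2479699.

2479699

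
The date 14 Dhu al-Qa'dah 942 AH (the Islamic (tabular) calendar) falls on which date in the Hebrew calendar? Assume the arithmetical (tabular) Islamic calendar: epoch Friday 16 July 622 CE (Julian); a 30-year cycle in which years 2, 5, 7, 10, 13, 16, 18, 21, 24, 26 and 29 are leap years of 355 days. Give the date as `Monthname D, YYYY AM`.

The source date corresponds to 15 May 1536 in the proleptic Gregorian calendar (JDN 2282207).
That day falls on 14 Iyar 5296 AM in the Hebrew calendar.

Iyar 14, 5296 AM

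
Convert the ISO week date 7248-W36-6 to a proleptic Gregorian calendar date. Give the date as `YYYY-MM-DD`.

ISO week 1 of 7248 is the week containing the first Thursday of 7248.
Week 36, day 6 (Saturday) lands on 7248-09-05.

7248-09-05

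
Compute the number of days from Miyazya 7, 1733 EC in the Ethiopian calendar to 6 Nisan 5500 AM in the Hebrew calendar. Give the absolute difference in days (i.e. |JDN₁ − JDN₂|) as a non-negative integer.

First date → JDN 2357050; second date → JDN 2356675.
The interval is |2357050 − 2356675| = 375 days.

375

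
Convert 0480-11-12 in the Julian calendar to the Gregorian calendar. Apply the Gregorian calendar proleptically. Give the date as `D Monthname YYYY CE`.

13 November 480 CE

For dates in this range the Gregorian date is 1 day ahead of the Julian.
12 November 480 Julian + 1 day → 13 November 480 Gregorian.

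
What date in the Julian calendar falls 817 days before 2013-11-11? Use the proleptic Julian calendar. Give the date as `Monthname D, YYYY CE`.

August 17, 2011 CE

Counting 817 days back from JDN 2456621 reaches JDN 2455804, which is August 17, 2011 CE.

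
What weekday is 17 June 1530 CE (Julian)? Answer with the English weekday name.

This is JDN 2280058 (27 June 1530 Gregorian).
JDN 2280058 mod 7 = 4, and JDN 0 was a Monday, so this is a Friday.

Friday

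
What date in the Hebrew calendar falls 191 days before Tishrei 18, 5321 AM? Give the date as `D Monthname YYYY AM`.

Counting 191 days back from JDN 2291129 reaches JDN 2290938, which is 4 Nisan 5320 AM.

4 Nisan 5320 AM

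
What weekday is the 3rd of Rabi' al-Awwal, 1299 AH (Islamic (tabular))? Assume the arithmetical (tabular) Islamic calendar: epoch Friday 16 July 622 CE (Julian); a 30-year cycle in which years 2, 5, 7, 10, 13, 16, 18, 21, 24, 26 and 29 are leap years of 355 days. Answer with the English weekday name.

In the Gregorian calendar this is 23 January 1882 (JDN 2408469).
JDN 2408469 mod 7 = 0, and JDN 0 was a Monday, so this is a Monday.

Monday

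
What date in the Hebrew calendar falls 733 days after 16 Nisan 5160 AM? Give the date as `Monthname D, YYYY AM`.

JDN of 16 Nisan 5160 AM = 2232509.
2232509 + 733 = 2233242.
JDN 2233242 in the Hebrew calendar is Iyar 11, 5162 AM.

Iyar 11, 5162 AM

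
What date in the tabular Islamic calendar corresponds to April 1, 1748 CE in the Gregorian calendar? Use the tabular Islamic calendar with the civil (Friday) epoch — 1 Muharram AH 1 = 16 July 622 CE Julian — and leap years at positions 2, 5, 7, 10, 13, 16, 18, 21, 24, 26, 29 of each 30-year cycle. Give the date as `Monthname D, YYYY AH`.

Julian Day Number of the source date = 2359595.
Converting JDN 2359595 to the tabular Islamic calendar gives 2 Rabi' al-Thani 1161 AH.

Rabi' al-Thani 2, 1161 AH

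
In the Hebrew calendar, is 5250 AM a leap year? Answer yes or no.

Hebrew year 5250 is year 6 of its 19-year Metonic cycle; leap years are at positions 3, 6, 8, 11, 14, 17, 19, so it is a leap year (13 months).

yes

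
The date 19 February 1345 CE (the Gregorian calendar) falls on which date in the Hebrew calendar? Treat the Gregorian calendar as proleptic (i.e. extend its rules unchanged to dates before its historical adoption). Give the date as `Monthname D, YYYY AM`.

Julian Day Number of the source date = 2212361.
Converting JDN 2212361 to the Hebrew calendar gives 8 Adar 5105 AM.

Adar 8, 5105 AM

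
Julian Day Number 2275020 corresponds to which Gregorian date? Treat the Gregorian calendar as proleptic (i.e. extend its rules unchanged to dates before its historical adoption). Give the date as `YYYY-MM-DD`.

1516-09-10

Counting from JDN 2299161 = 15 Oct 1582 gives an offset of -24141 days.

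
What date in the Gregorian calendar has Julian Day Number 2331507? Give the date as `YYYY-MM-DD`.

JDN 2451545 is 1 Jan 2000; 2331507 is −120038 days from there.

1671-05-07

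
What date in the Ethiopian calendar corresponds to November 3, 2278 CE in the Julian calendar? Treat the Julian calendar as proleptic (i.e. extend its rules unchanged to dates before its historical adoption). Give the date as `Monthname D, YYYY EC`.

Hidar 7, 2271 EC

The source date corresponds to 18 November 2278 in the Gregorian calendar (JDN 2553404).
That day falls on 7 Hidar 2271 EC in the Ethiopian calendar.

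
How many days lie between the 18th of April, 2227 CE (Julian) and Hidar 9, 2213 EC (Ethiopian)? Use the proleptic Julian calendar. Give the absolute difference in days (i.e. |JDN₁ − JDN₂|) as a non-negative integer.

JDN of the first date = 2534577.
JDN of the second date = 2532222.
|2532222 − 2534577| = 2355.

2355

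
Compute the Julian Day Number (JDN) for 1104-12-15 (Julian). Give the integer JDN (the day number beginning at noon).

Equivalently 22 December 1104 (proleptic Gregorian).
JDN 2451545 is 1 January 2000 CE (Gregorian); the target day is −326902 days from there, so JDN = 2124643.

2124643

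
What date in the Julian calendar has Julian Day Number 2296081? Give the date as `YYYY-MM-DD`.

JDN 2296081 is 10 May 1574 in the proleptic Gregorian calendar.
In the Julian calendar that day is 1574-04-30.

1574-04-30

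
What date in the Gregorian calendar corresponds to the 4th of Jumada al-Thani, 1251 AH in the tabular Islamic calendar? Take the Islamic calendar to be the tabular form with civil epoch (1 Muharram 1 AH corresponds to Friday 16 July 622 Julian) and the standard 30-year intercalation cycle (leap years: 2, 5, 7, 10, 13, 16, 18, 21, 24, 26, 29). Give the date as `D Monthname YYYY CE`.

Both dates share Julian Day Number 2391549; in the Gregorian calendar that is 27 September 1835 CE.

27 September 1835 CE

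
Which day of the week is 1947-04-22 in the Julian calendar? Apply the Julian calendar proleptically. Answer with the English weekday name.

This is JDN 2432311 (5 May 1947 Gregorian).
2432311 ≡ 0 (mod 7); counting from Monday = 0 gives Monday.

Monday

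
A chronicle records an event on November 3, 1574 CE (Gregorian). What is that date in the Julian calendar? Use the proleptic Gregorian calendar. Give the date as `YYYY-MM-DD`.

For dates in this range the Gregorian date is 10 days ahead of the Julian.
3 November 1574 Gregorian − 10 days → 24 October 1574 Julian.

1574-10-24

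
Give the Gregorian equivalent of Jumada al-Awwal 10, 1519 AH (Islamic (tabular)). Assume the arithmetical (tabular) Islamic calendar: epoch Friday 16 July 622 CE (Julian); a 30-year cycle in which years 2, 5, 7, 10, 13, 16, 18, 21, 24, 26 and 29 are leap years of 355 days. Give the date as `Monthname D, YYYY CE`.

Both dates share Julian Day Number 2486496; in the Gregorian calendar that is 10 September 2095 CE.

September 10, 2095 CE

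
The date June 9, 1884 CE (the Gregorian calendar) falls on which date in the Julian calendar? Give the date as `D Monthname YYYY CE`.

28 May 1884 CE

For dates in this range the Gregorian date is 12 days ahead of the Julian.
9 June 1884 Gregorian − 12 days → 28 May 1884 Julian.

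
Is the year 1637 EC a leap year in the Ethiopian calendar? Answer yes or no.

1637 mod 4 = 1; in the Ethiopian calendar a year is leap when year mod 4 = 3, so it is a common year.

no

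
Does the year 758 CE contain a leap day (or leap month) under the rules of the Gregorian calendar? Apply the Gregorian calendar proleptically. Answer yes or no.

758 is not divisible by 4, so it is a common year.

no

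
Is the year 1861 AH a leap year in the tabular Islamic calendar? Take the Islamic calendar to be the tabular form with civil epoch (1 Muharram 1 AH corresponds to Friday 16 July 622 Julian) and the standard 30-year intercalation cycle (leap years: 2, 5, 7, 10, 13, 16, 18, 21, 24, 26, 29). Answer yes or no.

no

Year 1861 AH is year 1 of its 30-year cycle; leap positions are 2, 5, 7, 10, 13, 16, 18, 21, 24, 26, 29, so it is a common year (354 days).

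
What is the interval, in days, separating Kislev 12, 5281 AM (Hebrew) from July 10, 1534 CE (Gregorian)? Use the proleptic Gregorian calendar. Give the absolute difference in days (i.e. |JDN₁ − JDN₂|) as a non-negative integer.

4968

First date → JDN 2276564; second date → JDN 2281532.
The interval is |2276564 − 2281532| = 4968 days.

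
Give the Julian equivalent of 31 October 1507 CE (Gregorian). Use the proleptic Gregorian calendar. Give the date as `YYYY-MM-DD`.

At this point the Julian calendar is 10 days behind the Gregorian.
31 October 1507 Gregorian − 10 days → 21 October 1507 Julian.

1507-10-21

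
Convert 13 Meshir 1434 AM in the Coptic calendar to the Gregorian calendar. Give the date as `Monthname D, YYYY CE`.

Both dates share Julian Day Number 2348595; in the Gregorian calendar that is 18 February 1718 CE.

February 18, 1718 CE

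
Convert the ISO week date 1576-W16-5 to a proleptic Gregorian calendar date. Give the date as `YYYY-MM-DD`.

1576-04-16

ISO week 1 of 1576 is the week containing the first Thursday of 1576.
Week 16, day 5 (Friday) lands on 1576-04-16.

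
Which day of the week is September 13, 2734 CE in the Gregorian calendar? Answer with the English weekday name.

JDN 2719888 mod 7 = 3, and JDN 0 was a Monday, so this is a Thursday.

Thursday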